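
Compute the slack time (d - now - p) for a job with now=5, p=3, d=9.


Slack = due - current_time - processing
= 9 - 5 - 3
= 1


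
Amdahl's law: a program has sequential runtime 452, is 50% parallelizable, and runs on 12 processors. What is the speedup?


Amdahl's law: T_p = T × ((1-p) + p/N)
= 452 × ((1-0.5) + 0.5/12)
= 452 × (0.50 + 0.0417)
= 452 × 0.5417
= 244.83
Speedup = 452/244.83
= 1.85×


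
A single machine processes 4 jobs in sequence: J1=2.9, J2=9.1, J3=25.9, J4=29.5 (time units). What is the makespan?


Sequential makespan: sum all processing times
= 2.9 + 9.1 + 25.9 + 29.5
= 67.4 time units


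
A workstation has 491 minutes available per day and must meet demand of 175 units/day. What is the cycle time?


Cycle time = available time / demand
= 491 / 175
= 2.81 min/unit


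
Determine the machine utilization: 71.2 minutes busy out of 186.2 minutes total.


Utilization = busy / total × 100
= 71.2 / 186.2 × 100
= 38.2%


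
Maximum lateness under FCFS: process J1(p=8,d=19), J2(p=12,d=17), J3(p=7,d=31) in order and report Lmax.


Lateness per job (L = C - d):
  J1: C=8, d=19, L=-11
  J2: C=20, d=17, L=3
  J3: C=27, d=31, L=-4
Lmax = max(-11, 3, -4)
= 3


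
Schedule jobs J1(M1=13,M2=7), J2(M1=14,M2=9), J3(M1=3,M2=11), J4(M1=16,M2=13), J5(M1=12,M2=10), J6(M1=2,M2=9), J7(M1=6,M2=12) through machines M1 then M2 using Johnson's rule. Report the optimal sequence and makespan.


Johnson's rule:
Group 1 (M1≤M2, sort by M1): ['J6', 'J3', 'J7']
Group 2 (M1>M2, sort desc M2): ['J4', 'J5', 'J2', 'J1']
Sequence: J6 → J3 → J7 → J4 → J5 → J2 → J1
Makespan calculation:
  J6: M1 done=2, M2 done=11
  J3: M1 done=5, M2 done=22
  J7: M1 done=11, M2 done=34
  J4: M1 done=27, M2 done=47
  J5: M1 done=39, M2 done=57
  J2: M1 done=53, M2 done=66
  J1: M1 done=66, M2 done=73
= Sequence: J6 → J3 → J7 → J4 → J5 → J2 → J1, Makespan: 73


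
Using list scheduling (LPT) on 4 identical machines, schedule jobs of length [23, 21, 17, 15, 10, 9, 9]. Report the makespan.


Jobs (LPT sorted): [23, 21, 17, 15, 10, 9, 9]
Machines: 4
  J=23 → Machine 1 (load: 0+23=23)
  J=21 → Machine 2 (load: 0+21=21)
  J=17 → Machine 3 (load: 0+17=17)
  J=15 → Machine 4 (load: 0+15=15)
  J=10 → Machine 4 (load: 15+10=25)
  J=9 → Machine 3 (load: 17+9=26)
  J=9 → Machine 2 (load: 21+9=30)
Machine loads: [23, 30, 26, 25]
Makespan = max = 30 time units


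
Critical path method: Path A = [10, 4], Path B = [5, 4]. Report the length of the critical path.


Path A: 10 + 4 = 14
Path B: 5 + 4 = 9
Critical path = longest = max(14, 9)
= 14 (Path A)


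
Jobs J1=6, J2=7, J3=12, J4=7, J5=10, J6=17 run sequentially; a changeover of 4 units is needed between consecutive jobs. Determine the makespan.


Makespan = Σ processing + (n-1) × setup
= (6 + 7 + 12 + 7 + 10 + 17) + (6-1)×4
= 59 + 20
= 79 time units


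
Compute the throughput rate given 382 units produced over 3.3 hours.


Throughput = units / time
= 382 / 3.3
= 115.8 units/hour


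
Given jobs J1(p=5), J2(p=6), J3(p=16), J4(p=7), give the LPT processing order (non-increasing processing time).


LPT: sort by longest processing time first
  J3: p=16
  J4: p=7
  J2: p=6
  J1: p=5
Order: J3 → J4 → J2 → J1


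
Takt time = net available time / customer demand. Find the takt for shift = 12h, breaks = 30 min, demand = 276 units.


Available = 12×60 - 30 = 690 min
Takt time = 690 / 276
= 2.50 min/unit


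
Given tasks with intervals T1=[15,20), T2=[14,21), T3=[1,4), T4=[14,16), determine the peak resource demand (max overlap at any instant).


Check each time point for overlaps:
  t=15: 3 tasks active (T1, T2, T4)
Max concurrent = 3


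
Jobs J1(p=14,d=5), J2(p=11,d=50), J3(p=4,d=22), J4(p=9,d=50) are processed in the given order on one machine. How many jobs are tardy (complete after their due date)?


Completion vs due date:
  J1: C=14, d=5 → TARDY
  J2: C=25, d=50 → on time
  J3: C=29, d=22 → TARDY
  J4: C=38, d=50 → on time
Tardy jobs: J1, J3
Count = 2


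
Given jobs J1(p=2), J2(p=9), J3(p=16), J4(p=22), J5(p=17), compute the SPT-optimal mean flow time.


SPT order: J1 → J2 → J3 → J5 → J4
Completion times:
  J1: C=2
  J2: C=11
  J3: C=27
  J5: C=44
  J4: C=66
Sum = 150, n = 5
Mean flow = 150/5
= 30.00


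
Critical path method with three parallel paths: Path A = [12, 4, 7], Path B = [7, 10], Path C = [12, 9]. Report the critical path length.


Path A: 12 + 4 + 7 = 23
Path B: 7 + 10 = 17
Path C: 12 + 9 = 21
Critical path = longest = max(23, 17, 21)
= 23 (Path A)


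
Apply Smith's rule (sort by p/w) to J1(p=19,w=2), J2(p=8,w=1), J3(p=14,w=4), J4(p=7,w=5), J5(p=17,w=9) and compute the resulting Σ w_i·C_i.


WSPT order (by p/w): J4 → J5 → J3 → J2 → J1
  J4: C=7, w·C=5×7=35
  J5: C=24, w·C=9×24=216
  J3: C=38, w·C=4×38=152
  J2: C=46, w·C=1×46=46
  J1: C=65, w·C=2×65=130
Σ w·C = 579
= 579


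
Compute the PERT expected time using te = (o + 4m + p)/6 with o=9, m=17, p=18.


te = (o + 4m + p) / 6
= (9 + 4×17 + 18) / 6
= (9 + 68 + 18) / 6
= 95 / 6
= 15.83


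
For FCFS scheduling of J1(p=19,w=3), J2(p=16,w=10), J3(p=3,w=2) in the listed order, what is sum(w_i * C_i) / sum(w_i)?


Completion times:
  J1: C=19, w×C=3×19=57
  J2: C=35, w×C=10×35=350
  J3: C=38, w×C=2×38=76
Sum w×C = 483
Sum w = 15
Weighted avg = 483/15
= 32.20


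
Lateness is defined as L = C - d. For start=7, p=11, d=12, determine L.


Completion = 7 + 11 = 18
Lateness = C - d = 18 - 12
= 6


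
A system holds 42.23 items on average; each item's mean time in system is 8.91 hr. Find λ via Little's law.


Little's law: L = λW → λ = L / W
= 42.23 / 8.91
= 4.74 per hour


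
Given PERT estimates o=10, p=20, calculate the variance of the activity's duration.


σ² = ((p - o) / 6)² = (p - o)² / 36
= (20 - 10)² / 36
= 10² / 36
= 100 / 36
= 2.7778


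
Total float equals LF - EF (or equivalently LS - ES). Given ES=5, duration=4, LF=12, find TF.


EF = ES + duration = 5 + 4 = 9
LS = LF - duration = 12 - 4 = 8
Total Float = LF - EF = 12 - 9
(or LS - ES = 8 - 5)
= 3


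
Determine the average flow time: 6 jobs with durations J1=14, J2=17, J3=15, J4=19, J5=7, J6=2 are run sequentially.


Completion times:
  J1: completes at 14
  J2: completes at 31
  J3: completes at 46
  J4: completes at 65
  J5: completes at 72
  J6: completes at 74
Sum = 302
Average = 302/6
= 50.33


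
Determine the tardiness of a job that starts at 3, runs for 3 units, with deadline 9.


Completion = start + processing = 3 + 3 = 6
Tardiness = max(0, C - d) = max(0, 6 - 9)
= max(0, -3)
= 0


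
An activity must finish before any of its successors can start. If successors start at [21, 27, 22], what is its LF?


LF = min of all successor start times
Successors start at: [21, 27, 22]
LF = min(21, 27, 22)
= 21


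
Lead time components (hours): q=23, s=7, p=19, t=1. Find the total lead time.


Lead time = queue + setup + processing + transit
= 23 + 7 + 19 + 1
= 50 hours


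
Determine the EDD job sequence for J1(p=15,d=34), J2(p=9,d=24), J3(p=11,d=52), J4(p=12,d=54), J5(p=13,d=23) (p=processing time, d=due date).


EDD: sort by earliest due date
  J5: d=23, p=13
  J2: d=24, p=9
  J1: d=34, p=15
  J3: d=52, p=11
  J4: d=54, p=12
Order: J5 → J2 → J1 → J3 → J4


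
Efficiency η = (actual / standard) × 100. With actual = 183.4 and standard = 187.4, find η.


Efficiency = (actual / standard) × 100
= (183.4 / 187.4) × 100
= 97.9%


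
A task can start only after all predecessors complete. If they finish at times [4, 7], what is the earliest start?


ES = max of all predecessor completion times
Predecessors: [4, 7]
ES = max(4, 7)
= 7


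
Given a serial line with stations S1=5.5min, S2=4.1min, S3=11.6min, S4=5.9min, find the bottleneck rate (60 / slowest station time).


Bottleneck = longest station time
Station times: [5.5, 4.1, 11.6, 5.9]
Max = 11.6 min
Rate = 60 / 11.6
= 5.17 units/hour (bottleneck: 11.6min)


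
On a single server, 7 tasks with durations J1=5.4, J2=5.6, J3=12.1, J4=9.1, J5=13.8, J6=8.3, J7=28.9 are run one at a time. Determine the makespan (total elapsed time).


Sequential makespan: sum all processing times
= 5.4 + 5.6 + 12.1 + 9.1 + 13.8 + 8.3 + 28.9
= 83.2 time units


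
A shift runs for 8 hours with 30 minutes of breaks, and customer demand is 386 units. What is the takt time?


Available = 8×60 - 30 = 450 min
Takt time = 450 / 386
= 1.17 min/unit


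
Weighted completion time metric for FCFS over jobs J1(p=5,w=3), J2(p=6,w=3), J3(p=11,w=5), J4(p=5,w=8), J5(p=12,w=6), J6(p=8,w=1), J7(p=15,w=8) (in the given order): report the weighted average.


Completion times:
  J1: C=5, w×C=3×5=15
  J2: C=11, w×C=3×11=33
  J3: C=22, w×C=5×22=110
  J4: C=27, w×C=8×27=216
  J5: C=39, w×C=6×39=234
  J6: C=47, w×C=1×47=47
  J7: C=62, w×C=8×62=496
Sum w×C = 1151
Sum w = 34
Weighted avg = 1151/34
= 33.85


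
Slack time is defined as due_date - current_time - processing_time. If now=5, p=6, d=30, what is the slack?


Slack = due - current_time - processing
= 30 - 5 - 6
= 19


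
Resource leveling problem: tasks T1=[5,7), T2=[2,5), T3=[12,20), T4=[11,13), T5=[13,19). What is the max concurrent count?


Check each time point for overlaps:
  t=12: 2 tasks active (T3, T4)
Max concurrent = 2


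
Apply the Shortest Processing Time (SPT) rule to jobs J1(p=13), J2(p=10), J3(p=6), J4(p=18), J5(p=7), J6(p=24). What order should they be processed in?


SPT: sort by shortest processing time
  J3: p=6
  J5: p=7
  J2: p=10
  J1: p=13
  J4: p=18
  J6: p=24
Order: J3 → J5 → J2 → J1 → J4 → J6


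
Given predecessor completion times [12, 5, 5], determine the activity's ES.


ES = max of all predecessor completion times
Predecessors: [12, 5, 5]
ES = max(12, 5, 5)
= 12


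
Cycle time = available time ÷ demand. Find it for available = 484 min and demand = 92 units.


Cycle time = available time / demand
= 484 / 92
= 5.26 min/unit


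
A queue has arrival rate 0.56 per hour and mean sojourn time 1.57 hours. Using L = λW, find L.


Little's law: L = λ × W
= 0.56 × 1.57
= 0.88


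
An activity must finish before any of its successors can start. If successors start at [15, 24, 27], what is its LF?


LF = min of all successor start times
Successors start at: [15, 24, 27]
LF = min(15, 24, 27)
= 15


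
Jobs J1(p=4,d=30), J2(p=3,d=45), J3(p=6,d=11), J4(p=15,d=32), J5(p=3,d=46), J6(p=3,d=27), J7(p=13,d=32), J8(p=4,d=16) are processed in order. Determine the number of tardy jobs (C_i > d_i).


Completion vs due date:
  J1: C=4, d=30 → on time
  J2: C=7, d=45 → on time
  J3: C=13, d=11 → TARDY
  J4: C=28, d=32 → on time
  J5: C=31, d=46 → on time
  J6: C=34, d=27 → TARDY
  J7: C=47, d=32 → TARDY
  J8: C=51, d=16 → TARDY
Tardy jobs: J3, J6, J7, J8
Count = 4


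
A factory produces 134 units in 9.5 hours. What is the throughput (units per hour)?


Throughput = units / time
= 134 / 9.5
= 14.1 units/hour


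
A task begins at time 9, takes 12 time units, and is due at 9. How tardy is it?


Completion = start + processing = 9 + 12 = 21
Tardiness = max(0, C - d) = max(0, 21 - 9)
= max(0, 12)
= 12


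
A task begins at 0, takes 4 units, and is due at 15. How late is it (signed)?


Completion = 0 + 4 = 4
Lateness = C - d = 4 - 15
= -11


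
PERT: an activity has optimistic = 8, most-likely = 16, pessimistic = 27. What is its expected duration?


te = (o + 4m + p) / 6
= (8 + 4×16 + 27) / 6
= (8 + 64 + 27) / 6
= 99 / 6
= 16.50


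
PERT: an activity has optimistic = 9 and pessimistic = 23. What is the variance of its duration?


σ² = ((p - o) / 6)² = (p - o)² / 36
= (23 - 9)² / 36
= 14² / 36
= 196 / 36
= 5.4444


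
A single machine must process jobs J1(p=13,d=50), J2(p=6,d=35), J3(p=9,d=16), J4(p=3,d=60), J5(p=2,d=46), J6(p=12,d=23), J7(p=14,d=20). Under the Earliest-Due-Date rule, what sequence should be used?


EDD: sort by earliest due date
  J3: d=16, p=9
  J7: d=20, p=14
  J6: d=23, p=12
  J2: d=35, p=6
  J5: d=46, p=2
  J1: d=50, p=13
  J4: d=60, p=3
Order: J3 → J7 → J6 → J2 → J5 → J1 → J4


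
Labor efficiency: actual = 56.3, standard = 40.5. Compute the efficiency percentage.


Efficiency = (actual / standard) × 100
= (56.3 / 40.5) × 100
= 139.0%


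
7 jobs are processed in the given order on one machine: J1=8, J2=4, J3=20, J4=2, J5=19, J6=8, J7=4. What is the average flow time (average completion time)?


Completion times:
  J1: completes at 8
  J2: completes at 12
  J3: completes at 32
  J4: completes at 34
  J5: completes at 53
  J6: completes at 61
  J7: completes at 65
Sum = 265
Average = 265/7
= 37.86


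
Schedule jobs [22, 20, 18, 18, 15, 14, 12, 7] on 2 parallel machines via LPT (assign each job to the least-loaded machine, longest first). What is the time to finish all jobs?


Jobs (LPT sorted): [22, 20, 18, 18, 15, 14, 12, 7]
Machines: 2
  J=22 → Machine 1 (load: 0+22=22)
  J=20 → Machine 2 (load: 0+20=20)
  J=18 → Machine 2 (load: 20+18=38)
  J=18 → Machine 1 (load: 22+18=40)
  J=15 → Machine 2 (load: 38+15=53)
  J=14 → Machine 1 (load: 40+14=54)
  J=12 → Machine 2 (load: 53+12=65)
  J=7 → Machine 1 (load: 54+7=61)
Machine loads: [61, 65]
Makespan = max = 65 time units


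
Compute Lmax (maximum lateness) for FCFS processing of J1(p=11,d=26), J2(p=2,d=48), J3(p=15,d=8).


Lateness per job (L = C - d):
  J1: C=11, d=26, L=-15
  J2: C=13, d=48, L=-35
  J3: C=28, d=8, L=20
Lmax = max(-15, -35, 20)
= 20


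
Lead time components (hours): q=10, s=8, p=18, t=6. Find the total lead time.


Lead time = queue + setup + processing + transit
= 10 + 8 + 18 + 6
= 42 hours


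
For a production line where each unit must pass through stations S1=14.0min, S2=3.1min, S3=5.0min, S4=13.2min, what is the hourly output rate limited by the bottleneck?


Bottleneck = longest station time
Station times: [14.0, 3.1, 5.0, 13.2]
Max = 14.0 min
Rate = 60 / 14.0
= 4.29 units/hour (bottleneck: 14.0min)


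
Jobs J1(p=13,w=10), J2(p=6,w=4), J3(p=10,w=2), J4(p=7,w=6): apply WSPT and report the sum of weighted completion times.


WSPT order (by p/w): J4 → J1 → J2 → J3
  J4: C=7, w·C=6×7=42
  J1: C=20, w·C=10×20=200
  J2: C=26, w·C=4×26=104
  J3: C=36, w·C=2×36=72
Σ w·C = 418
= 418


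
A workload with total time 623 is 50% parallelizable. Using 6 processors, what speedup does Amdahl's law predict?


Amdahl's law: T_p = T × ((1-p) + p/N)
= 623 × ((1-0.5) + 0.5/6)
= 623 × (0.50 + 0.0833)
= 623 × 0.5833
= 363.42
Speedup = 623/363.42
= 1.71×


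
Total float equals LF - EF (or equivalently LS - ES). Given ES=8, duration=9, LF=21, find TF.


EF = ES + duration = 8 + 9 = 17
LS = LF - duration = 21 - 9 = 12
Total Float = LF - EF = 21 - 17
(or LS - ES = 12 - 8)
= 4


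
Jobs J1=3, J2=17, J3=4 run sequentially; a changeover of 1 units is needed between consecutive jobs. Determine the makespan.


Makespan = Σ processing + (n-1) × setup
= (3 + 17 + 4) + (3-1)×1
= 24 + 2
= 26 time units


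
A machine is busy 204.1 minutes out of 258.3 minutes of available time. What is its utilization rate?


Utilization = busy / total × 100
= 204.1 / 258.3 × 100
= 79.0%


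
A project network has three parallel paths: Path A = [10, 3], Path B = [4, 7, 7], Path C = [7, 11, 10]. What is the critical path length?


Path A: 10 + 3 = 13
Path B: 4 + 7 + 7 = 18
Path C: 7 + 11 + 10 = 28
Critical path = longest = max(13, 18, 28)
= 28 (Path C)


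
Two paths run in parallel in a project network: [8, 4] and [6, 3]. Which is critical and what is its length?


Path A: 8 + 4 = 12
Path B: 6 + 3 = 9
Critical path = longest = max(12, 9)
= 12 (Path A)


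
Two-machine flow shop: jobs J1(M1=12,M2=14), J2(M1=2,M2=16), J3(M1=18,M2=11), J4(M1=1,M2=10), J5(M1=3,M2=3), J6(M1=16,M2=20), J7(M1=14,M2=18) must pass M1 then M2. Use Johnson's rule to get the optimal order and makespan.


Johnson's rule:
Group 1 (M1≤M2, sort by M1): ['J4', 'J2', 'J5', 'J1', 'J7', 'J6']
Group 2 (M1>M2, sort desc M2): ['J3']
Sequence: J4 → J2 → J5 → J1 → J7 → J6 → J3
Makespan calculation:
  J4: M1 done=1, M2 done=11
  J2: M1 done=3, M2 done=27
  J5: M1 done=6, M2 done=30
  J1: M1 done=18, M2 done=44
  J7: M1 done=32, M2 done=62
  J6: M1 done=48, M2 done=82
  J3: M1 done=66, M2 done=93
= Sequence: J4 → J2 → J5 → J1 → J7 → J6 → J3, Makespan: 93


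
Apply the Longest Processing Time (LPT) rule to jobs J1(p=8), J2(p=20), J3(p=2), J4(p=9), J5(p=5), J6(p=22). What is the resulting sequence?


LPT: sort by longest processing time first
  J6: p=22
  J2: p=20
  J4: p=9
  J1: p=8
  J5: p=5
  J3: p=2
Order: J6 → J2 → J4 → J1 → J5 → J3


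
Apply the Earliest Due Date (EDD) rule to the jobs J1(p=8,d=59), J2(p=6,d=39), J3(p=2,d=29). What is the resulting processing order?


EDD: sort by earliest due date
  J3: d=29, p=2
  J2: d=39, p=6
  J1: d=59, p=8
Order: J3 → J2 → J1


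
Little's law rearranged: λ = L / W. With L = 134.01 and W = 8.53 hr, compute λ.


Little's law: L = λW → λ = L / W
= 134.01 / 8.53
= 15.71 per hour


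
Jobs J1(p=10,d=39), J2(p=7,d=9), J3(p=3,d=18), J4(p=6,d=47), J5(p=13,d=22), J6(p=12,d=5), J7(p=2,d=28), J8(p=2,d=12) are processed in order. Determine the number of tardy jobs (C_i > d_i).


Completion vs due date:
  J1: C=10, d=39 → on time
  J2: C=17, d=9 → TARDY
  J3: C=20, d=18 → TARDY
  J4: C=26, d=47 → on time
  J5: C=39, d=22 → TARDY
  J6: C=51, d=5 → TARDY
  J7: C=53, d=28 → TARDY
  J8: C=55, d=12 → TARDY
Tardy jobs: J2, J3, J5, J6, J7, J8
Count = 6


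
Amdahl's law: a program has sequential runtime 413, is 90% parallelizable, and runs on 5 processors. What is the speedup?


Amdahl's law: T_p = T × ((1-p) + p/N)
= 413 × ((1-0.9) + 0.9/5)
= 413 × (0.10 + 0.1800)
= 413 × 0.2800
= 115.64
Speedup = 413/115.64
= 3.57×


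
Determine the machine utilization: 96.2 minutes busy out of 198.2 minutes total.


Utilization = busy / total × 100
= 96.2 / 198.2 × 100
= 48.5%


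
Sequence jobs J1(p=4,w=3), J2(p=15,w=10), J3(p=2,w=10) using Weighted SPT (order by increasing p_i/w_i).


WSPT (Smith's rule): sort by p/w ascending
  J3: p/w = 2/10 = 0.200
  J1: p/w = 4/3 = 1.333
  J2: p/w = 15/10 = 1.500
Order: J3 → J1 → J2


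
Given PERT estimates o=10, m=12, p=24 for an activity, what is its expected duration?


te = (o + 4m + p) / 6
= (10 + 4×12 + 24) / 6
= (10 + 48 + 24) / 6
= 82 / 6
= 13.67


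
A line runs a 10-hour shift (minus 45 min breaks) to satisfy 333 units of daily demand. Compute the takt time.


Available = 10×60 - 45 = 555 min
Takt time = 555 / 333
= 1.67 min/unit


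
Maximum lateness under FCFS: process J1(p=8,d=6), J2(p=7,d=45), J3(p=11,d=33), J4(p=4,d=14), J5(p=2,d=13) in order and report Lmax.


Lateness per job (L = C - d):
  J1: C=8, d=6, L=2
  J2: C=15, d=45, L=-30
  J3: C=26, d=33, L=-7
  J4: C=30, d=14, L=16
  J5: C=32, d=13, L=19
Lmax = max(2, -30, -7, 16, 19)
= 19


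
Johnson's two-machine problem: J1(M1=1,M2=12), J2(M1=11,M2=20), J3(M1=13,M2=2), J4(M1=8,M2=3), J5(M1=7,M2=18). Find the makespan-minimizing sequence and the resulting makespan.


Johnson's rule:
Group 1 (M1≤M2, sort by M1): ['J1', 'J5', 'J2']
Group 2 (M1>M2, sort desc M2): ['J4', 'J3']
Sequence: J1 → J5 → J2 → J4 → J3
Makespan calculation:
  J1: M1 done=1, M2 done=13
  J5: M1 done=8, M2 done=31
  J2: M1 done=19, M2 done=51
  J4: M1 done=27, M2 done=54
  J3: M1 done=40, M2 done=56
= Sequence: J1 → J5 → J2 → J4 → J3, Makespan: 56


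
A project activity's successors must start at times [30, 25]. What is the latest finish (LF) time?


LF = min of all successor start times
Successors start at: [30, 25]
LF = min(30, 25)
= 25


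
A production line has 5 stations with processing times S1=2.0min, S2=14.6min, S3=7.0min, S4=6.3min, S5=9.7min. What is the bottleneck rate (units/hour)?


Bottleneck = longest station time
Station times: [2.0, 14.6, 7.0, 6.3, 9.7]
Max = 14.6 min
Rate = 60 / 14.6
= 4.11 units/hour (bottleneck: 14.6min)


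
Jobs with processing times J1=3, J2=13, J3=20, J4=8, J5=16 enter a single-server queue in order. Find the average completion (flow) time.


Completion times:
  J1: completes at 3
  J2: completes at 16
  J3: completes at 36
  J4: completes at 44
  J5: completes at 60
Sum = 159
Average = 159/5
= 31.80


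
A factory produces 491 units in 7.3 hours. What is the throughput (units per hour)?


Throughput = units / time
= 491 / 7.3
= 67.3 units/hour


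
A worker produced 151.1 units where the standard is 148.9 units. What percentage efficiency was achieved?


Efficiency = (actual / standard) × 100
= (151.1 / 148.9) × 100
= 101.5%


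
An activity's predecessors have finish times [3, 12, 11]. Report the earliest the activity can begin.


ES = max of all predecessor completion times
Predecessors: [3, 12, 11]
ES = max(3, 12, 11)
= 12


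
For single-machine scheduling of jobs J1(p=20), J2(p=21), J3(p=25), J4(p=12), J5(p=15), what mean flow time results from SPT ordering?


SPT order: J4 → J5 → J1 → J2 → J3
Completion times:
  J4: C=12
  J5: C=27
  J1: C=47
  J2: C=68
  J3: C=93
Sum = 247, n = 5
Mean flow = 247/5
= 49.40


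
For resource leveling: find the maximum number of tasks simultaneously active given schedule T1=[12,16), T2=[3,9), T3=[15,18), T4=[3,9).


Check each time point for overlaps:
  t=3: 2 tasks active (T2, T4)
Max concurrent = 2


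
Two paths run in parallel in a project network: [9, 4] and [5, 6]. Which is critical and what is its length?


Path A: 9 + 4 = 13
Path B: 5 + 6 = 11
Critical path = longest = max(13, 11)
= 13 (Path A)


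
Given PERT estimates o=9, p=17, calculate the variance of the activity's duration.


σ² = ((p - o) / 6)² = (p - o)² / 36
= (17 - 9)² / 36
= 8² / 36
= 64 / 36
= 1.7778


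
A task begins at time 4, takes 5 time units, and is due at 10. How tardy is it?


Completion = start + processing = 4 + 5 = 9
Tardiness = max(0, C - d) = max(0, 9 - 10)
= max(0, -1)
= 0


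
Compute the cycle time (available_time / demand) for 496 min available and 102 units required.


Cycle time = available time / demand
= 496 / 102
= 4.86 min/unit


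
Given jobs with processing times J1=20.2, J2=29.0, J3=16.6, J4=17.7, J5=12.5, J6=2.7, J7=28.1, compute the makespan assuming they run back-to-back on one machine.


Sequential makespan: sum all processing times
= 20.2 + 29.0 + 16.6 + 17.7 + 12.5 + 2.7 + 28.1
= 126.8 time units


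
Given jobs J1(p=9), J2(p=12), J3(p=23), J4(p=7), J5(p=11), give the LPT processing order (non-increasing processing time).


LPT: sort by longest processing time first
  J3: p=23
  J2: p=12
  J5: p=11
  J1: p=9
  J4: p=7
Order: J3 → J2 → J5 → J1 → J4


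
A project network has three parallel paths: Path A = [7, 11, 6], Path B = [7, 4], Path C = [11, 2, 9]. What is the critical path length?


Path A: 7 + 11 + 6 = 24
Path B: 7 + 4 = 11
Path C: 11 + 2 + 9 = 22
Critical path = longest = max(24, 11, 22)
= 24 (Path A)


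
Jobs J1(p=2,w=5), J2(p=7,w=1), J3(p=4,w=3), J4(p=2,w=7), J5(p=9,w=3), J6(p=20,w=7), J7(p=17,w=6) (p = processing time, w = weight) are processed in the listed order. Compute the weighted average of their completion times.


Completion times:
  J1: C=2, w×C=5×2=10
  J2: C=9, w×C=1×9=9
  J3: C=13, w×C=3×13=39
  J4: C=15, w×C=7×15=105
  J5: C=24, w×C=3×24=72
  J6: C=44, w×C=7×44=308
  J7: C=61, w×C=6×61=366
Sum w×C = 909
Sum w = 32
Weighted avg = 909/32
= 28.41


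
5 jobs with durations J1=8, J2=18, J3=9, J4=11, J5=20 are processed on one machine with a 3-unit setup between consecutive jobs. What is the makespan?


Makespan = Σ processing + (n-1) × setup
= (8 + 18 + 9 + 11 + 20) + (5-1)×3
= 66 + 12
= 78 time units


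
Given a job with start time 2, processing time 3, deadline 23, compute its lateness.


Completion = 2 + 3 = 5
Lateness = C - d = 5 - 23
= -18


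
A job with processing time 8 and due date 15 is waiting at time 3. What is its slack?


Slack = due - current_time - processing
= 15 - 3 - 8
= 4


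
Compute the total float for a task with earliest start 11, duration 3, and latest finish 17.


EF = ES + duration = 11 + 3 = 14
LS = LF - duration = 17 - 3 = 14
Total Float = LF - EF = 17 - 14
(or LS - ES = 14 - 11)
= 3


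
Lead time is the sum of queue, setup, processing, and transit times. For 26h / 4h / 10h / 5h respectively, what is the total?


Lead time = queue + setup + processing + transit
= 26 + 4 + 10 + 5
= 45 hours


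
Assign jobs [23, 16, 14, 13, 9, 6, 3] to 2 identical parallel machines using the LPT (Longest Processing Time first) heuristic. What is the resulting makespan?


Jobs (LPT sorted): [23, 16, 14, 13, 9, 6, 3]
Machines: 2
  J=23 → Machine 1 (load: 0+23=23)
  J=16 → Machine 2 (load: 0+16=16)
  J=14 → Machine 2 (load: 16+14=30)
  J=13 → Machine 1 (load: 23+13=36)
  J=9 → Machine 2 (load: 30+9=39)
  J=6 → Machine 1 (load: 36+6=42)
  J=3 → Machine 2 (load: 39+3=42)
Machine loads: [42, 42]
Makespan = max = 42 time units


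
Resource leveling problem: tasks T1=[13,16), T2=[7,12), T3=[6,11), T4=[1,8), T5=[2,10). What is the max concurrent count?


Check each time point for overlaps:
  t=7: 4 tasks active (T2, T3, T4, T5)
Max concurrent = 4


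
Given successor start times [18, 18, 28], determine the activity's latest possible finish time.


LF = min of all successor start times
Successors start at: [18, 18, 28]
LF = min(18, 18, 28)
= 18


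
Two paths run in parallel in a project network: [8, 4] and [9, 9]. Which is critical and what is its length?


Path A: 8 + 4 = 12
Path B: 9 + 9 = 18
Critical path = longest = max(12, 18)
= 18 (Path B)


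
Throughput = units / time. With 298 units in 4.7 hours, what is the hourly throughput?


Throughput = units / time
= 298 / 4.7
= 63.4 units/hour


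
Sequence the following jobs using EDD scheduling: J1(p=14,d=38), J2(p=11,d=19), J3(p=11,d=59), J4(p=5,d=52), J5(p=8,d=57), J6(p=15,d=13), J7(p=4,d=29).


EDD: sort by earliest due date
  J6: d=13, p=15
  J2: d=19, p=11
  J7: d=29, p=4
  J1: d=38, p=14
  J4: d=52, p=5
  J5: d=57, p=8
  J3: d=59, p=11
Order: J6 → J2 → J7 → J1 → J4 → J5 → J3


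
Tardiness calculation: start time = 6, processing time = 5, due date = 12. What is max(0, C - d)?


Completion = start + processing = 6 + 5 = 11
Tardiness = max(0, C - d) = max(0, 11 - 12)
= max(0, -1)
= 0


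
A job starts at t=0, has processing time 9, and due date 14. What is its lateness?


Completion = 0 + 9 = 9
Lateness = C - d = 9 - 14
= -5


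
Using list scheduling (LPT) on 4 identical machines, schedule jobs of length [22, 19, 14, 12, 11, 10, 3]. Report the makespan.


Jobs (LPT sorted): [22, 19, 14, 12, 11, 10, 3]
Machines: 4
  J=22 → Machine 1 (load: 0+22=22)
  J=19 → Machine 2 (load: 0+19=19)
  J=14 → Machine 3 (load: 0+14=14)
  J=12 → Machine 4 (load: 0+12=12)
  J=11 → Machine 4 (load: 12+11=23)
  J=10 → Machine 3 (load: 14+10=24)
  J=3 → Machine 2 (load: 19+3=22)
Machine loads: [22, 22, 24, 23]
Makespan = max = 24 time units


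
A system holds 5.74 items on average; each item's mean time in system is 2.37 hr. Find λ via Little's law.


Little's law: L = λW → λ = L / W
= 5.74 / 2.37
= 2.42 per hour


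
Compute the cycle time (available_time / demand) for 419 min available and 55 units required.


Cycle time = available time / demand
= 419 / 55
= 7.62 min/unit


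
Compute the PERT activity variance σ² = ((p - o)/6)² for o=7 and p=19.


σ² = ((p - o) / 6)² = (p - o)² / 36
= (19 - 7)² / 36
= 12² / 36
= 144 / 36
= 4.0000


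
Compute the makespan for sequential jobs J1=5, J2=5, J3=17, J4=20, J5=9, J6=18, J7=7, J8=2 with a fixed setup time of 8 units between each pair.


Makespan = Σ processing + (n-1) × setup
= (5 + 5 + 17 + 20 + 9 + 18 + 7 + 2) + (8-1)×8
= 83 + 56
= 139 time units


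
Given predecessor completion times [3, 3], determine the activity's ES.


ES = max of all predecessor completion times
Predecessors: [3, 3]
ES = max(3, 3)
= 3


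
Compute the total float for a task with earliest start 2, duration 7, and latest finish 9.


EF = ES + duration = 2 + 7 = 9
LS = LF - duration = 9 - 7 = 2
Total Float = LF - EF = 9 - 9
(or LS - ES = 2 - 2)
= 0


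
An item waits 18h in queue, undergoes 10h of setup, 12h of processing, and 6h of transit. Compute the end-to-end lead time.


Lead time = queue + setup + processing + transit
= 18 + 10 + 12 + 6
= 46 hours


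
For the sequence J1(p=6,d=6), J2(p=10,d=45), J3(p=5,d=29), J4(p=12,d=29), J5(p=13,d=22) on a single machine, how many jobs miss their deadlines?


Completion vs due date:
  J1: C=6, d=6 → on time
  J2: C=16, d=45 → on time
  J3: C=21, d=29 → on time
  J4: C=33, d=29 → TARDY
  J5: C=46, d=22 → TARDY
Tardy jobs: J4, J5
Count = 2


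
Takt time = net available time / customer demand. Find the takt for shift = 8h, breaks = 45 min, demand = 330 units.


Available = 8×60 - 45 = 435 min
Takt time = 435 / 330
= 1.32 min/unit


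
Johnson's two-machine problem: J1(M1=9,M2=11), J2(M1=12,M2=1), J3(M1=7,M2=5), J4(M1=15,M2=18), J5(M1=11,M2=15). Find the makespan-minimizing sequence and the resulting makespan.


Johnson's rule:
Group 1 (M1≤M2, sort by M1): ['J1', 'J5', 'J4']
Group 2 (M1>M2, sort desc M2): ['J3', 'J2']
Sequence: J1 → J5 → J4 → J3 → J2
Makespan calculation:
  J1: M1 done=9, M2 done=20
  J5: M1 done=20, M2 done=35
  J4: M1 done=35, M2 done=53
  J3: M1 done=42, M2 done=58
  J2: M1 done=54, M2 done=59
= Sequence: J1 → J5 → J4 → J3 → J2, Makespan: 59


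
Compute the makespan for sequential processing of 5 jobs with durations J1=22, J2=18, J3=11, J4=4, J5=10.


Sequential makespan: sum all processing times
= 22 + 18 + 11 + 4 + 10
= 65 time units


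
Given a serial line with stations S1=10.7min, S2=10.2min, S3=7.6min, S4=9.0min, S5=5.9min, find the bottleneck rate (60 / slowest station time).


Bottleneck = longest station time
Station times: [10.7, 10.2, 7.6, 9.0, 5.9]
Max = 10.7 min
Rate = 60 / 10.7
= 5.61 units/hour (bottleneck: 10.7min)


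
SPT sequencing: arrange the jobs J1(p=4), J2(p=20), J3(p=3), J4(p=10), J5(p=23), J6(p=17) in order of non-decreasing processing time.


SPT: sort by shortest processing time
  J3: p=3
  J1: p=4
  J4: p=10
  J6: p=17
  J2: p=20
  J5: p=23
Order: J3 → J1 → J4 → J6 → J2 → J5


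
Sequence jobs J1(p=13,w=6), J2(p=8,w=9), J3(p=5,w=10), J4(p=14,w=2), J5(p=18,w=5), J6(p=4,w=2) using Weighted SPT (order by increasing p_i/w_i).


WSPT (Smith's rule): sort by p/w ascending
  J3: p/w = 5/10 = 0.500
  J2: p/w = 8/9 = 0.889
  J6: p/w = 4/2 = 2.000
  J1: p/w = 13/6 = 2.167
  J5: p/w = 18/5 = 3.600
  J4: p/w = 14/2 = 7.000
Order: J3 → J2 → J6 → J1 → J5 → J4


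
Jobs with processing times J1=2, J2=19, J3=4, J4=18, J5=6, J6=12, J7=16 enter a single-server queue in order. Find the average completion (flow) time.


Completion times:
  J1: completes at 2
  J2: completes at 21
  J3: completes at 25
  J4: completes at 43
  J5: completes at 49
  J6: completes at 61
  J7: completes at 77
Sum = 278
Average = 278/7
= 39.71


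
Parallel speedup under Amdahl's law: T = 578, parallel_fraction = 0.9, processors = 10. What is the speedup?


Amdahl's law: T_p = T × ((1-p) + p/N)
= 578 × ((1-0.9) + 0.9/10)
= 578 × (0.10 + 0.0900)
= 578 × 0.1900
= 109.82
Speedup = 578/109.82
= 5.26×


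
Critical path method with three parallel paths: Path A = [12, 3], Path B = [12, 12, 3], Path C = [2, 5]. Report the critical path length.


Path A: 12 + 3 = 15
Path B: 12 + 12 + 3 = 27
Path C: 2 + 5 = 7
Critical path = longest = max(15, 27, 7)
= 27 (Path B)


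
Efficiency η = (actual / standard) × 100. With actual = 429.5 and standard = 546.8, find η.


Efficiency = (actual / standard) × 100
= (429.5 / 546.8) × 100
= 78.5%


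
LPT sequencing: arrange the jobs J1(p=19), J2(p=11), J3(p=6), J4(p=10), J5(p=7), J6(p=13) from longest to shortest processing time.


LPT: sort by longest processing time first
  J1: p=19
  J6: p=13
  J2: p=11
  J4: p=10
  J5: p=7
  J3: p=6
Order: J1 → J6 → J2 → J4 → J5 → J3


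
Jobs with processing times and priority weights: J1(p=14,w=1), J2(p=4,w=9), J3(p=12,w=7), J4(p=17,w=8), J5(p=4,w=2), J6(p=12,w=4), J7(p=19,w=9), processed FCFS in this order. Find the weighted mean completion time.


Completion times:
  J1: C=14, w×C=1×14=14
  J2: C=18, w×C=9×18=162
  J3: C=30, w×C=7×30=210
  J4: C=47, w×C=8×47=376
  J5: C=51, w×C=2×51=102
  J6: C=63, w×C=4×63=252
  J7: C=82, w×C=9×82=738
Sum w×C = 1854
Sum w = 40
Weighted avg = 1854/40
= 46.35


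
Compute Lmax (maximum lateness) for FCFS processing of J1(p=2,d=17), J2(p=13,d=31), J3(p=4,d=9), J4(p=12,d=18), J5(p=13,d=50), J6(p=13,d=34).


Lateness per job (L = C - d):
  J1: C=2, d=17, L=-15
  J2: C=15, d=31, L=-16
  J3: C=19, d=9, L=10
  J4: C=31, d=18, L=13
  J5: C=44, d=50, L=-6
  J6: C=57, d=34, L=23
Lmax = max(-15, -16, 10, 13, -6, 23)
= 23


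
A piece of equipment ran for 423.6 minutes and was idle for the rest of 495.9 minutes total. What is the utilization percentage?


Utilization = busy / total × 100
= 423.6 / 495.9 × 100
= 85.4%


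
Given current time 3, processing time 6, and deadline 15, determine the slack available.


Slack = due - current_time - processing
= 15 - 3 - 6
= 6


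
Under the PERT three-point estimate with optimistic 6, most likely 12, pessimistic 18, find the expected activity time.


te = (o + 4m + p) / 6
= (6 + 4×12 + 18) / 6
= (6 + 48 + 18) / 6
= 72 / 6
= 12.00


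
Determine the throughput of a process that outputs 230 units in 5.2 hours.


Throughput = units / time
= 230 / 5.2
= 44.2 units/hour


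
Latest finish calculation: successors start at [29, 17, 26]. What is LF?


LF = min of all successor start times
Successors start at: [29, 17, 26]
LF = min(29, 17, 26)
= 17


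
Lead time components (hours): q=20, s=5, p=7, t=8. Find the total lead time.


Lead time = queue + setup + processing + transit
= 20 + 5 + 7 + 8
= 40 hours


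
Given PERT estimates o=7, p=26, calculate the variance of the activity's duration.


σ² = ((p - o) / 6)² = (p - o)² / 36
= (26 - 7)² / 36
= 19² / 36
= 361 / 36
= 10.0278


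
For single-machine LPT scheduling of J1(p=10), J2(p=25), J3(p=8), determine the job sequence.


LPT: sort by longest processing time first
  J2: p=25
  J1: p=10
  J3: p=8
Order: J2 → J1 → J3


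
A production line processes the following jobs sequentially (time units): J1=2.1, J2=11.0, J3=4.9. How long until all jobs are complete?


Sequential makespan: sum all processing times
= 2.1 + 11.0 + 4.9
= 18.0 time units


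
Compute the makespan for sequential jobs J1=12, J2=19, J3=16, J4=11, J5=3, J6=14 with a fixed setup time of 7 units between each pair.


Makespan = Σ processing + (n-1) × setup
= (12 + 19 + 16 + 11 + 3 + 14) + (6-1)×7
= 75 + 35
= 110 time units


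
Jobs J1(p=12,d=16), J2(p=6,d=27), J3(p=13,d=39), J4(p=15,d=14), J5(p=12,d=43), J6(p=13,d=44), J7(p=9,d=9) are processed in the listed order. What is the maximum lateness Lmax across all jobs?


Lateness per job (L = C - d):
  J1: C=12, d=16, L=-4
  J2: C=18, d=27, L=-9
  J3: C=31, d=39, L=-8
  J4: C=46, d=14, L=32
  J5: C=58, d=43, L=15
  J6: C=71, d=44, L=27
  J7: C=80, d=9, L=71
Lmax = max(-4, -9, -8, 32, 15, 27, 71)
= 71


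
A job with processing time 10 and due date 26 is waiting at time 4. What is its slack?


Slack = due - current_time - processing
= 26 - 4 - 10
= 12


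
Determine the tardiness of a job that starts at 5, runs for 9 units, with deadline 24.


Completion = start + processing = 5 + 9 = 14
Tardiness = max(0, C - d) = max(0, 14 - 24)
= max(0, -10)
= 0


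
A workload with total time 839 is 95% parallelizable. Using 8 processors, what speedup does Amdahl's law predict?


Amdahl's law: T_p = T × ((1-p) + p/N)
= 839 × ((1-0.95) + 0.95/8)
= 839 × (0.05 + 0.1187)
= 839 × 0.1688
= 141.58
Speedup = 839/141.58
= 5.93×


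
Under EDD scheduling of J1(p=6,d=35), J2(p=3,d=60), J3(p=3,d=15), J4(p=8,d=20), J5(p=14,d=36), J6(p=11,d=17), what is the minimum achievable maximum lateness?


EDD order: J3 → J6 → J4 → J1 → J5 → J2
Completion and lateness:
  J3: C=3, d=15, L=3-15=-12
  J6: C=14, d=17, L=14-17=-3
  J4: C=22, d=20, L=22-20=2
  J1: C=28, d=35, L=28-35=-7
  J5: C=42, d=36, L=42-36=6
  J2: C=45, d=60, L=45-60=-15
Lmax = max(-12, -3, 2, -7, 6, -15)
= 6


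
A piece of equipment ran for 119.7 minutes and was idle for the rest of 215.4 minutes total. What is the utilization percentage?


Utilization = busy / total × 100
= 119.7 / 215.4 × 100
= 55.6%


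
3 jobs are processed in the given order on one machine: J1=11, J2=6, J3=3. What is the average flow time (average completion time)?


Completion times:
  J1: completes at 11
  J2: completes at 17
  J3: completes at 20
Sum = 48
Average = 48/3
= 16.00


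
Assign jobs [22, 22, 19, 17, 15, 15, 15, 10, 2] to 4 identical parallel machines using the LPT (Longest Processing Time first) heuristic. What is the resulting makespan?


Jobs (LPT sorted): [22, 22, 19, 17, 15, 15, 15, 10, 2]
Machines: 4
  J=22 → Machine 1 (load: 0+22=22)
  J=22 → Machine 2 (load: 0+22=22)
  J=19 → Machine 3 (load: 0+19=19)
  J=17 → Machine 4 (load: 0+17=17)
  J=15 → Machine 4 (load: 17+15=32)
  J=15 → Machine 3 (load: 19+15=34)
  J=15 → Machine 1 (load: 22+15=37)
  J=10 → Machine 2 (load: 22+10=32)
  J=2 → Machine 2 (load: 32+2=34)
Machine loads: [37, 34, 34, 32]
Makespan = max = 37 time units


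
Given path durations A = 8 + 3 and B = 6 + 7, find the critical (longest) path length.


Path A: 8 + 3 = 11
Path B: 6 + 7 = 13
Critical path = longest = max(11, 13)
= 13 (Path B)


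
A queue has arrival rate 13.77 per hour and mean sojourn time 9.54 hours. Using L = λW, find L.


Little's law: L = λ × W
= 13.77 × 9.54
= 131.37


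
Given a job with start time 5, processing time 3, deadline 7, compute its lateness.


Completion = 5 + 3 = 8
Lateness = C - d = 8 - 7
= 1


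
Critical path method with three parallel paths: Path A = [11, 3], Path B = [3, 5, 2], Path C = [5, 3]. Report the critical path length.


Path A: 11 + 3 = 14
Path B: 3 + 5 + 2 = 10
Path C: 5 + 3 = 8
Critical path = longest = max(14, 10, 8)
= 14 (Path A)


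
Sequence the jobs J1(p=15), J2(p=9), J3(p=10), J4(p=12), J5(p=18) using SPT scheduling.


SPT: sort by shortest processing time
  J2: p=9
  J3: p=10
  J4: p=12
  J1: p=15
  J5: p=18
Order: J2 → J3 → J4 → J1 → J5


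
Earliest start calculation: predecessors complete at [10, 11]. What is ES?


ES = max of all predecessor completion times
Predecessors: [10, 11]
ES = max(10, 11)
= 11


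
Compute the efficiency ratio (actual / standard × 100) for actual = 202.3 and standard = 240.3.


Efficiency = (actual / standard) × 100
= (202.3 / 240.3) × 100
= 84.2%


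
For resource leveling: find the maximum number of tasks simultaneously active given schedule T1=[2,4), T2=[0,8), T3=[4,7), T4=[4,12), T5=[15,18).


Check each time point for overlaps:
  t=4: 3 tasks active (T2, T3, T4)
Max concurrent = 3


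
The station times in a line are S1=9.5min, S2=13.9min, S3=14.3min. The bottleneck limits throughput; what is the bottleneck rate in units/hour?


Bottleneck = longest station time
Station times: [9.5, 13.9, 14.3]
Max = 14.3 min
Rate = 60 / 14.3
= 4.20 units/hour (bottleneck: 14.3min)


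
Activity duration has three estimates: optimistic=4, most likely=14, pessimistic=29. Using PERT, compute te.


te = (o + 4m + p) / 6
= (4 + 4×14 + 29) / 6
= (4 + 56 + 29) / 6
= 89 / 6
= 14.83
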